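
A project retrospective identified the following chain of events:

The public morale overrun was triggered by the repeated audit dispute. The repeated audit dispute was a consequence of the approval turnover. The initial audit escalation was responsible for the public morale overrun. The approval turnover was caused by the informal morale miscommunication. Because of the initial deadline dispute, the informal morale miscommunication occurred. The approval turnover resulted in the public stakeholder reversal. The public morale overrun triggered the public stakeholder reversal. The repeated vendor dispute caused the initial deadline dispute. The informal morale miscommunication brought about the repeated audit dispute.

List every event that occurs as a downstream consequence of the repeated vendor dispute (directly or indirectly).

the approval turnover, the informal morale miscommunication, the initial deadline dispute, the public morale overrun, the public stakeholder reversal, the repeated audit dispute

Direct effects: the initial deadline dispute.
2 steps out: the informal morale miscommunication.
3 steps out: the approval turnover, the repeated audit dispute.
4 steps out: the public morale overrun, the public stakeholder reversal.
Not reachable from it: the initial audit escalation.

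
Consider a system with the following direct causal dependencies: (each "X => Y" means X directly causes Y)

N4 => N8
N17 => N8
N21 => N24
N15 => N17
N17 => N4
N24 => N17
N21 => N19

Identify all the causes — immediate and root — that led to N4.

Immediate cause of N4: N17.
Further upstream: N21, N24, N15.

N15, N17, N21, N24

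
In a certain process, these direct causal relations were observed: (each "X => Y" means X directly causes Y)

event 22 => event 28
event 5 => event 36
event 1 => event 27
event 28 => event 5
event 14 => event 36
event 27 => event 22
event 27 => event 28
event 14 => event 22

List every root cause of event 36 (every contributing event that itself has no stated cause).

Tracing upstream from event 36: event 36 ← event 14.
A separate upstream branch: event 36 ← event 5 ← event 28 ← event 27 ← event 1.
Each of those chain origins has no stated cause.

event 1, event 14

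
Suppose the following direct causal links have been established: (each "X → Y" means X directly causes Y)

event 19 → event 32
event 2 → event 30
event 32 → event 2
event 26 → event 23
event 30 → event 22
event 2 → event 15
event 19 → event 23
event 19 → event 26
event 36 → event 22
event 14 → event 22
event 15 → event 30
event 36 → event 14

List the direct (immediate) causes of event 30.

Upstream contributors include event 19, event 32, but only event 15, event 2 feed directly into event 30.

event 15, event 2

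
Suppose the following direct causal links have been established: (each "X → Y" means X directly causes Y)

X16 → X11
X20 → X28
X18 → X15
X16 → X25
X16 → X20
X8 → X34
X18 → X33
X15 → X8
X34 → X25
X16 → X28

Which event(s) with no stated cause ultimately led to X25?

X16, X18

Tracing upstream from X25: X25 ← X34 ← X8 ← X15 ← X18.
A separate upstream branch: X25 ← X16.
Each of those chain origins has no stated cause.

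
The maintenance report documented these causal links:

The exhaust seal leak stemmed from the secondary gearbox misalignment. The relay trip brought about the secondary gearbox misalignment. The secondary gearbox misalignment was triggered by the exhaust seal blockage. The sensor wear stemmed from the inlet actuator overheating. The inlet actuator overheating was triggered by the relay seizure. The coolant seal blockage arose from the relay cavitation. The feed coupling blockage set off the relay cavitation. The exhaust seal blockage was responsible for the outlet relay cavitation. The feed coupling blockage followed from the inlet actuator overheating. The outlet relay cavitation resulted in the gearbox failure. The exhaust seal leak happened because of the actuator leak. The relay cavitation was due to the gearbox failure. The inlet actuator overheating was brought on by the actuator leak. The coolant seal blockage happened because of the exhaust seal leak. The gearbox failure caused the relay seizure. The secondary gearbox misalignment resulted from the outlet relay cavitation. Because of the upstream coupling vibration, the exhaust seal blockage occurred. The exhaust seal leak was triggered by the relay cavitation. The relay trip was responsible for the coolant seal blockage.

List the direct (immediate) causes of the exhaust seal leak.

the actuator leak, the relay cavitation, the secondary gearbox misalignment

Upstream contributors include the relay trip, the upstream coupling vibration, the exhaust seal blockage, the outlet relay cavitation, the gearbox failure, the relay seizure, the inlet actuator overheating, the feed coupling blockage, but only the actuator leak, the relay cavitation, the secondary gearbox misalignment feed directly into the exhaust seal leak.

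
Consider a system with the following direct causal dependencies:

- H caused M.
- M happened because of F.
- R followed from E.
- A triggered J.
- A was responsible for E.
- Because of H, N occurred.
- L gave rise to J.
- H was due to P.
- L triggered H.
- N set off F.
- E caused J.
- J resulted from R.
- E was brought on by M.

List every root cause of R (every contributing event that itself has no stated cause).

Tracing upstream from R: R ← E ← A.
A separate upstream branch: R ← E ← M ← H ← P.
A separate upstream branch: R ← E ← M ← H ← L.
Each of those chain origins has no stated cause.

A, L, P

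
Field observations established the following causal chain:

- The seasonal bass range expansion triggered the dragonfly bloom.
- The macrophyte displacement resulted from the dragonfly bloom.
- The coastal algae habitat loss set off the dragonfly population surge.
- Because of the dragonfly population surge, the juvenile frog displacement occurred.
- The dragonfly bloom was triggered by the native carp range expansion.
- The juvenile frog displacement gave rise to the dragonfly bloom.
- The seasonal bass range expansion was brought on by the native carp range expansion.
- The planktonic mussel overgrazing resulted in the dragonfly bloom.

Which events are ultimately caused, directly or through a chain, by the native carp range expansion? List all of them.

Direct effects: the seasonal bass range expansion, the dragonfly bloom.
2 steps out: the macrophyte displacement.
Not reachable from it: the coastal algae habitat loss, the dragonfly population surge, the juvenile frog displacement, the planktonic mussel overgrazing.

the dragonfly bloom, the macrophyte displacement, the seasonal bass range expansion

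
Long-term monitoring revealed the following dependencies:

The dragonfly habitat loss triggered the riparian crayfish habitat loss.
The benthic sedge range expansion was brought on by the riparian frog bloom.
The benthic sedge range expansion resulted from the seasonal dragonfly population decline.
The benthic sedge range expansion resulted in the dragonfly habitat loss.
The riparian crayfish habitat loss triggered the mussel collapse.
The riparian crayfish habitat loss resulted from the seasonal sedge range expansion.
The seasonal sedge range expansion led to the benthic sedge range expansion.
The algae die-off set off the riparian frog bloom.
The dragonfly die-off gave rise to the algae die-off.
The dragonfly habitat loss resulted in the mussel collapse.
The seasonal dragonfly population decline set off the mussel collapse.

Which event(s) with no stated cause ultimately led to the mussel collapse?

Tracing upstream from the mussel collapse: the mussel collapse ← the dragonfly habitat loss ← the benthic sedge range expansion ← the riparian frog bloom ← the algae die-off ← the dragonfly die-off.
A separate upstream branch: the mussel collapse ← the seasonal dragonfly population decline.
A separate upstream branch: the mussel collapse ← the riparian crayfish habitat loss ← the seasonal sedge range expansion.
Each of those chain origins has no stated cause.

the dragonfly die-off, the seasonal dragonfly population decline, the seasonal sedge range expansion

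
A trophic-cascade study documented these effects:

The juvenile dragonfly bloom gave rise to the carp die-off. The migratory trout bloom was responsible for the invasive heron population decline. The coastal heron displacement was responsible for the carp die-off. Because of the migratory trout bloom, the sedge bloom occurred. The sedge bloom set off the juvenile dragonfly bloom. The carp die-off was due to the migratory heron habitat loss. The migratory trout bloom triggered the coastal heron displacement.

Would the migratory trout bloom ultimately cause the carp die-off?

Yes

There is a causal chain: the migratory trout bloom → the coastal heron displacement → the carp die-off.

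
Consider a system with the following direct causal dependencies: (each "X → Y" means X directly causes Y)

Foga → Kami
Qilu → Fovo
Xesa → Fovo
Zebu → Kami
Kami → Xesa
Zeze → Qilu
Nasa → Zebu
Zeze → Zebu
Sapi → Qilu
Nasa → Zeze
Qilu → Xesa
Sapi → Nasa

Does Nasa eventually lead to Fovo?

Yes

There is a causal chain: Nasa → Zeze → Qilu → Fovo.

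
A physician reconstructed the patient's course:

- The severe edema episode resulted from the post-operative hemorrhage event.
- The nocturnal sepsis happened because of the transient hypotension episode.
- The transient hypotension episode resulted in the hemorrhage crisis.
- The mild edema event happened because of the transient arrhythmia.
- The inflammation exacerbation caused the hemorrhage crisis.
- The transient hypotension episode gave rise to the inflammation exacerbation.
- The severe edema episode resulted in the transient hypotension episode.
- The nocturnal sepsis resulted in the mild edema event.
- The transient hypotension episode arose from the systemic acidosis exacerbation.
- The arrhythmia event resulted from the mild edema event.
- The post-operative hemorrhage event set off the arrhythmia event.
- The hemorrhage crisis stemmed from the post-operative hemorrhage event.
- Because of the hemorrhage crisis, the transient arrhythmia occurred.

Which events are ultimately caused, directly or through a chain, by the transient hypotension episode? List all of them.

the arrhythmia event, the hemorrhage crisis, the inflammation exacerbation, the mild edema event, the nocturnal sepsis, the transient arrhythmia

Direct effects: the inflammation exacerbation, the hemorrhage crisis, the nocturnal sepsis.
2 steps out: the transient arrhythmia, the mild edema event.
3 steps out: the arrhythmia event.
Not reachable from it: the post-operative hemorrhage event, the severe edema episode, the systemic acidosis exacerbation.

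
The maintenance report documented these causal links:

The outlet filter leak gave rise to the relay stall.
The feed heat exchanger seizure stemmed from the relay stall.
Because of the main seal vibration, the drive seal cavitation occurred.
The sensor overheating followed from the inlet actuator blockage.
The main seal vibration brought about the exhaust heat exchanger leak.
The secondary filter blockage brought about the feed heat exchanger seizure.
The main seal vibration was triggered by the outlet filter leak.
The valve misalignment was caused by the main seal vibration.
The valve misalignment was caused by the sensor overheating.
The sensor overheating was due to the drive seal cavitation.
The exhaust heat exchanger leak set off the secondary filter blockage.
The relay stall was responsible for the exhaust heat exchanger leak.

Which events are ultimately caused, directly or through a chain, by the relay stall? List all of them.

Direct effects: the exhaust heat exchanger leak, the feed heat exchanger seizure.
2 steps out: the secondary filter blockage.
Not reachable from it: the outlet filter leak, the main seal vibration, the drive seal cavitation, the sensor overheating, the valve misalignment, the inlet actuator blockage.

the exhaust heat exchanger leak, the feed heat exchanger seizure, the secondary filter blockage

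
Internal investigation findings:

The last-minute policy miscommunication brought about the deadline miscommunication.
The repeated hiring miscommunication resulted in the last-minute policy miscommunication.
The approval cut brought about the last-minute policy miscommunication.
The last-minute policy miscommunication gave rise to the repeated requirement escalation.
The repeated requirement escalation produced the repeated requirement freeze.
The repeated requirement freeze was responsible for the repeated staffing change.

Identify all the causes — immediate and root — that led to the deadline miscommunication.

the approval cut, the last-minute policy miscommunication, the repeated hiring miscommunication

Immediate cause of the deadline miscommunication: the last-minute policy miscommunication.
Further upstream: the approval cut, the repeated hiring miscommunication.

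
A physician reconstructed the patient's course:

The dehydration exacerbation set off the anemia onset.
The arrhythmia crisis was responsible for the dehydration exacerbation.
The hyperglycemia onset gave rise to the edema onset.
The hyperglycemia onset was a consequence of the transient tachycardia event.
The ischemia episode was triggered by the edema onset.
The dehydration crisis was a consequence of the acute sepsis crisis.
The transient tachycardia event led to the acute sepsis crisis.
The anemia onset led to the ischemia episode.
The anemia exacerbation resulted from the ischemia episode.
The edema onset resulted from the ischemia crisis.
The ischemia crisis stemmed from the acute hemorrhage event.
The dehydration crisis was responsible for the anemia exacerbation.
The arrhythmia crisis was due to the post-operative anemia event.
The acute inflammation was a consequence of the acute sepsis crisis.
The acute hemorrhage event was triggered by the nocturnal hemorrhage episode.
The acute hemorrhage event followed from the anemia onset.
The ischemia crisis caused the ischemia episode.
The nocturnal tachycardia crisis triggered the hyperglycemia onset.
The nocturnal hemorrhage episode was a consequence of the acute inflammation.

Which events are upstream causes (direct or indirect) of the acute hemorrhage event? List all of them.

the acute inflammation, the acute sepsis crisis, the anemia onset, the arrhythmia crisis, the dehydration exacerbation, the nocturnal hemorrhage episode, the post-operative anemia event, the transient tachycardia event

Immediate causes of the acute hemorrhage event: the anemia onset, the nocturnal hemorrhage episode.
Further upstream: the transient tachycardia event, the acute sepsis crisis, the post-operative anemia event, the arrhythmia crisis, the acute inflammation, the dehydration exacerbation.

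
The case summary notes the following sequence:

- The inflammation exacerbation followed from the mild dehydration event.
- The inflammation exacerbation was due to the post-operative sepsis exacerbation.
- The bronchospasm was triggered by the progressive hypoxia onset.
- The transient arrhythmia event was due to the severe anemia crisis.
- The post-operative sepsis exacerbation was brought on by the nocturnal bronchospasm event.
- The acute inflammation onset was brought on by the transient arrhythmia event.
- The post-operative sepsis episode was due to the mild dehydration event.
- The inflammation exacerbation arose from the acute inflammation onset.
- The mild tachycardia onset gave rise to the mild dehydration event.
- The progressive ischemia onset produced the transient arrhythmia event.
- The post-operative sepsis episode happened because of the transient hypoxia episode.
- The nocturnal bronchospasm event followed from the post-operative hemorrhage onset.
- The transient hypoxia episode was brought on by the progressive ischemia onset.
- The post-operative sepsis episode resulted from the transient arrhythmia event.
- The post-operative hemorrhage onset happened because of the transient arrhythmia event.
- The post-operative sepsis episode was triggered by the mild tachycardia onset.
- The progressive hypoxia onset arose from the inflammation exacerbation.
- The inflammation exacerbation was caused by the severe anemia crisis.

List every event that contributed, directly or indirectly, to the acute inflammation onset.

Immediate cause of the acute inflammation onset: the transient arrhythmia event.
Further upstream: the progressive ischemia onset, the severe anemia crisis.

the progressive ischemia onset, the severe anemia crisis, the transient arrhythmia event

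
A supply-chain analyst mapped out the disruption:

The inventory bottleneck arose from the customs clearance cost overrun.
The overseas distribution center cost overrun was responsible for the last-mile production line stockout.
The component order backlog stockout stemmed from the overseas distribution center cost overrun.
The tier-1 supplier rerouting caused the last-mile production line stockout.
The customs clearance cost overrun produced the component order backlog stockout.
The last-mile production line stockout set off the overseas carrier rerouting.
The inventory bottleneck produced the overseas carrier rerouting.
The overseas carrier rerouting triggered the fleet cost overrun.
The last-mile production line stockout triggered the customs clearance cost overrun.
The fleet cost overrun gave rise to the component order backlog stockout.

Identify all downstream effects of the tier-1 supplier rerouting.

the component order backlog stockout, the customs clearance cost overrun, the fleet cost overrun, the inventory bottleneck, the last-mile production line stockout, the overseas carrier rerouting

Direct effects: the last-mile production line stockout.
2 steps out: the customs clearance cost overrun, the overseas carrier rerouting.
3 steps out: the inventory bottleneck, the fleet cost overrun, the component order backlog stockout.
Not reachable from it: the overseas distribution center cost overrun.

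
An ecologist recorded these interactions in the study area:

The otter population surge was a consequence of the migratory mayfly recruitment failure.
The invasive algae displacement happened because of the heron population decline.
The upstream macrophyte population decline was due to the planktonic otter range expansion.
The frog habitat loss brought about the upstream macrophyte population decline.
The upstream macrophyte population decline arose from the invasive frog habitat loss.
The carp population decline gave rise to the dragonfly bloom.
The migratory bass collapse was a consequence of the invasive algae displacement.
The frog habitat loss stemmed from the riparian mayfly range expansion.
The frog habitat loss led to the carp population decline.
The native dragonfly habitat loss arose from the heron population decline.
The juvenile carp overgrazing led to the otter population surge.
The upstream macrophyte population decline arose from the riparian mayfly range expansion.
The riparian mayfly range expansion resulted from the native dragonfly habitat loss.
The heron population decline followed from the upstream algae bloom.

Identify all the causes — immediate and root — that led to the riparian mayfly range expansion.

Immediate cause of the riparian mayfly range expansion: the native dragonfly habitat loss.
Further upstream: the upstream algae bloom, the heron population decline.

the heron population decline, the native dragonfly habitat loss, the upstream algae bloom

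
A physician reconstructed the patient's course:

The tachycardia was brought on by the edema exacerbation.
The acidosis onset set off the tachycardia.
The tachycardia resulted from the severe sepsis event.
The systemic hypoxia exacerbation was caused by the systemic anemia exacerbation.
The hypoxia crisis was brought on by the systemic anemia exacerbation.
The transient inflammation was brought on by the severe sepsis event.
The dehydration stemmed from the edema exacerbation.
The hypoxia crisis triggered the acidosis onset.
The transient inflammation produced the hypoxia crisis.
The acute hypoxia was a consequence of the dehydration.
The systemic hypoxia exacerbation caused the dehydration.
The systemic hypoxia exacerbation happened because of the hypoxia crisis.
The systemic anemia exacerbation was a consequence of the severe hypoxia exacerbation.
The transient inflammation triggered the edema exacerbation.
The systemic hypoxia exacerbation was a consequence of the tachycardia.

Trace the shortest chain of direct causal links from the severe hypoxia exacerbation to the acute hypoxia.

the severe hypoxia exacerbation → the systemic anemia exacerbation
the systemic anemia exacerbation → the systemic hypoxia exacerbation
the systemic hypoxia exacerbation → the dehydration
the dehydration → the acute hypoxia
Length: 4 steps.

the severe hypoxia exacerbation → the systemic anemia exacerbation → the systemic hypoxia exacerbation → the dehydration → the acute hypoxia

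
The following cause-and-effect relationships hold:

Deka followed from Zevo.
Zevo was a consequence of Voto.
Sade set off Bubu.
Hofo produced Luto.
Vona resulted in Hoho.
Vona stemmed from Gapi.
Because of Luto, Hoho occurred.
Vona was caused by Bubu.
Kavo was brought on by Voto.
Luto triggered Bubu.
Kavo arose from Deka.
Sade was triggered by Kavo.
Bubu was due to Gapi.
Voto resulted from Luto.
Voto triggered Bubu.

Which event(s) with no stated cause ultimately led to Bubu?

Tracing upstream from Bubu: Bubu ← Luto ← Hofo.
A separate upstream branch: Bubu ← Gapi.
Each of those chain origins has no stated cause.

Gapi, Hofo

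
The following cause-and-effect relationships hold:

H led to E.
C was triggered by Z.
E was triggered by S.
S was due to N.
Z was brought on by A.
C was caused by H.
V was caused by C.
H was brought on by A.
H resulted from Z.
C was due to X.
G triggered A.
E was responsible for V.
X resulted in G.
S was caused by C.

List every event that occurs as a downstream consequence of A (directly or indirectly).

Direct effects: Z, H.
2 steps out: C, E.
3 steps out: S, V.
Not reachable from it: X, G, N.

C, E, H, S, V, Z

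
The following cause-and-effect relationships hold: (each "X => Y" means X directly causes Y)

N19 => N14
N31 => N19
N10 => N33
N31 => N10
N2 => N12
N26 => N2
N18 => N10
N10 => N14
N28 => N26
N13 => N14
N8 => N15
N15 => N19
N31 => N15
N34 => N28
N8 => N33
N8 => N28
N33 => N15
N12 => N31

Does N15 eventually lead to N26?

N15 leads to N19, N14; N26 is not among them.

No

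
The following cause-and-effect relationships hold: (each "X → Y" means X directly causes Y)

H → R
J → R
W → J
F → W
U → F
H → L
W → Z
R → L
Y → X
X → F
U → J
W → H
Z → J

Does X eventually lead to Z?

Yes

There is a causal chain: X → F → W → Z.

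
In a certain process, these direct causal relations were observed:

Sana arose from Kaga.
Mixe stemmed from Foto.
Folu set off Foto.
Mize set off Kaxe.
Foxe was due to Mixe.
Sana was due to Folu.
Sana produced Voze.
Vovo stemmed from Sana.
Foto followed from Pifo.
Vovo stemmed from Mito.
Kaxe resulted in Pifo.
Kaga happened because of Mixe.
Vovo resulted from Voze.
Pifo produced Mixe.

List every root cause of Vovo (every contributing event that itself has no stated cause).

Folu, Mito, Mize

Tracing upstream from Vovo: Vovo ← Sana ← Kaga ← Mixe ← Pifo ← Kaxe ← Mize.
A separate upstream branch: Vovo ← Sana ← Folu.
A separate upstream branch: Vovo ← Mito.
Each of those chain origins has no stated cause.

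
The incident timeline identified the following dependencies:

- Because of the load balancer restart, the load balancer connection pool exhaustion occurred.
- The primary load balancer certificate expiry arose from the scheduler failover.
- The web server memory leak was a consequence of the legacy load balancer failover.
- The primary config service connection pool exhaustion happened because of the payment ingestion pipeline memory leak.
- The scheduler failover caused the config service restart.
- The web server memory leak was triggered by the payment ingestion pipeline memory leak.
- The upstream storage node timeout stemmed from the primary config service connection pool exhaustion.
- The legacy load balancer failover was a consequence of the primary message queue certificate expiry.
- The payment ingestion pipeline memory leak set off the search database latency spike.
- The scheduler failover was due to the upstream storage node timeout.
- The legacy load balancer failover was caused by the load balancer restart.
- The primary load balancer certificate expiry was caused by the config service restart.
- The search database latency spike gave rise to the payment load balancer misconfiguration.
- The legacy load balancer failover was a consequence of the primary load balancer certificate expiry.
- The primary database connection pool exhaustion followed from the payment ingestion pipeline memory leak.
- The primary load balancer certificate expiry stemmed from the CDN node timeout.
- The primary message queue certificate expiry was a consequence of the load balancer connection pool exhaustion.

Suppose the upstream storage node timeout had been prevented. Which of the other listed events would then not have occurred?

Downstream of the upstream storage node timeout: the scheduler failover, the config service restart, the primary load balancer certificate expiry, the legacy load balancer failover, the web server memory leak.
Of those, still caused via another path: the primary load balancer certificate expiry, the legacy load balancer failover, the web server memory leak.
The remainder have no surviving cause.

the config service restart, the scheduler failover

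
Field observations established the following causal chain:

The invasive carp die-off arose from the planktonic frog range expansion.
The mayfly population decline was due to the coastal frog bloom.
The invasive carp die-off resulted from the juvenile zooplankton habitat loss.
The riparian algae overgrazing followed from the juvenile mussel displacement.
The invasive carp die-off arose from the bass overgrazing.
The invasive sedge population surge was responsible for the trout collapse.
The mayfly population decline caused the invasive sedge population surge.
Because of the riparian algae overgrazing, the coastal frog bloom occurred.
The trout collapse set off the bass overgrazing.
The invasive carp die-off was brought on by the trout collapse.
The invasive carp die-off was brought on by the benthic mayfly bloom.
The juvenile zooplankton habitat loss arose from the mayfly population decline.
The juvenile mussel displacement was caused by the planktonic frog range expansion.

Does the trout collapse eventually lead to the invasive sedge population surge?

No

The trout collapse leads to the bass overgrazing, the invasive carp die-off; the invasive sedge population surge is not among them.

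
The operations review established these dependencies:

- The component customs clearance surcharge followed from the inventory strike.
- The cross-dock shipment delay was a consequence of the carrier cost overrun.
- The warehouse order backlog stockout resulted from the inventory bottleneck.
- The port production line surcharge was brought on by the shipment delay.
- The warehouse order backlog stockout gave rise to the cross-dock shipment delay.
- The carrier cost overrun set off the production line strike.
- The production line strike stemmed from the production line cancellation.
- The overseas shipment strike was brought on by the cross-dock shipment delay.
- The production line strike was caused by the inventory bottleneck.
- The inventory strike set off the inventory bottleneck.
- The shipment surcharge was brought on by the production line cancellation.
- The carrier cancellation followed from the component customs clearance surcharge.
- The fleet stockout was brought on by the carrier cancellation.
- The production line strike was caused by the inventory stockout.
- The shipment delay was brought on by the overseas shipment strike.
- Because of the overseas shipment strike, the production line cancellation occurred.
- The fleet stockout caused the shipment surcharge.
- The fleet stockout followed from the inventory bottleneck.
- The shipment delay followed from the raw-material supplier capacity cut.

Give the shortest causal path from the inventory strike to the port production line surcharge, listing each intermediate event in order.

the inventory strike → the inventory bottleneck
the inventory bottleneck → the warehouse order backlog stockout
the warehouse order backlog stockout → the cross-dock shipment delay
the cross-dock shipment delay → the overseas shipment strike
the overseas shipment strike → the shipment delay
the shipment delay → the port production line surcharge
Length: 6 steps.

the inventory strike → the inventory bottleneck → the warehouse order backlog stockout → the cross-dock shipment delay → the overseas shipment strike → the shipment delay → the port production line surcharge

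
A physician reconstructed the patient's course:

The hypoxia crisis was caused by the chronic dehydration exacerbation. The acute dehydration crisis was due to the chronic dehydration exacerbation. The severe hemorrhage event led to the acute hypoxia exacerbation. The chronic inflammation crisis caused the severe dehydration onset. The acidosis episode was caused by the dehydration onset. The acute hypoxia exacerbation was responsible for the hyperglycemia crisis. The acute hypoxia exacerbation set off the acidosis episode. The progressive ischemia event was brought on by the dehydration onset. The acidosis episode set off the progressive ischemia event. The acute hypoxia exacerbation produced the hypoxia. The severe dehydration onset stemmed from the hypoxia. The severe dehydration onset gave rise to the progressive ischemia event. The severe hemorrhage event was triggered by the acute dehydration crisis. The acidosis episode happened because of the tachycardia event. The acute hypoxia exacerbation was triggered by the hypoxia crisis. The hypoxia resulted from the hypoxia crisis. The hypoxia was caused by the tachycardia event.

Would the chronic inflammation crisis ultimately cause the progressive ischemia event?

There is a causal chain: the chronic inflammation crisis → the severe dehydration onset → the progressive ischemia event.

Yes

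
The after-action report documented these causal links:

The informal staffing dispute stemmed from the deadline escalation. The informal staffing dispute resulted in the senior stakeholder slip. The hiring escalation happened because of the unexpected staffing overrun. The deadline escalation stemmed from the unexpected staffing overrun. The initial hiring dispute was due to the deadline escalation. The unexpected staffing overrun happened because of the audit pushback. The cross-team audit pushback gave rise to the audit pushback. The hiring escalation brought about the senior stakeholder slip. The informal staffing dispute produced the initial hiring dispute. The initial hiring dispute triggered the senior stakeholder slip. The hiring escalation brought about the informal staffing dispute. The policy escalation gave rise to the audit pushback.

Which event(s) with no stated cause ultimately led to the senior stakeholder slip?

Tracing upstream from the senior stakeholder slip: the senior stakeholder slip ← the hiring escalation ← the unexpected staffing overrun ← the audit pushback ← the cross-team audit pushback.
A separate upstream branch: the senior stakeholder slip ← the hiring escalation ← the unexpected staffing overrun ← the audit pushback ← the policy escalation.
Each of those chain origins has no stated cause.

the cross-team audit pushback, the policy escalation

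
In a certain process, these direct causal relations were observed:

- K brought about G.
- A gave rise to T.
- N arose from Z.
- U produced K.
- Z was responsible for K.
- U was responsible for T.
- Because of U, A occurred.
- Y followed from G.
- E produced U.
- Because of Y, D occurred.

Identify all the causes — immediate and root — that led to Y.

Immediate cause of Y: G.
Further upstream: Z, E, U, K.

E, G, K, U, Z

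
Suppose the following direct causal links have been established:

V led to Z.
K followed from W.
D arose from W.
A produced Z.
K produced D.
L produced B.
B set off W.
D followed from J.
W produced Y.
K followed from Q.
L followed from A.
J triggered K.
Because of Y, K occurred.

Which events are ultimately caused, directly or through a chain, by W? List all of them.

Direct effects: Y, K, D.
Not reachable from it: J, V, A, L, B, Q, Z.

D, K, Y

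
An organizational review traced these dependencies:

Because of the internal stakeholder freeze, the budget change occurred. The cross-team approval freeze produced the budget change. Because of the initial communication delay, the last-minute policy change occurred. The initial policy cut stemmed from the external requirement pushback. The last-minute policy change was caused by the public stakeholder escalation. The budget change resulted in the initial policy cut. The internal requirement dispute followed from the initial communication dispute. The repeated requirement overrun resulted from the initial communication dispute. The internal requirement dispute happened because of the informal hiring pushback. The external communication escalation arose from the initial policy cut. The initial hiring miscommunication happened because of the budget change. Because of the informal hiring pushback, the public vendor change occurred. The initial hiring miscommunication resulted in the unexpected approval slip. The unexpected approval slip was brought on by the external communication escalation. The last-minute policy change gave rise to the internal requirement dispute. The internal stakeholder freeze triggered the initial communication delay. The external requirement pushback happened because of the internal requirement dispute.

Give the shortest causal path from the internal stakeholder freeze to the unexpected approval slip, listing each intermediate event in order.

the internal stakeholder freeze → the budget change → the initial hiring miscommunication → the unexpected approval slip

the internal stakeholder freeze → the budget change
the budget change → the initial hiring miscommunication
the initial hiring miscommunication → the unexpected approval slip
Length: 3 steps.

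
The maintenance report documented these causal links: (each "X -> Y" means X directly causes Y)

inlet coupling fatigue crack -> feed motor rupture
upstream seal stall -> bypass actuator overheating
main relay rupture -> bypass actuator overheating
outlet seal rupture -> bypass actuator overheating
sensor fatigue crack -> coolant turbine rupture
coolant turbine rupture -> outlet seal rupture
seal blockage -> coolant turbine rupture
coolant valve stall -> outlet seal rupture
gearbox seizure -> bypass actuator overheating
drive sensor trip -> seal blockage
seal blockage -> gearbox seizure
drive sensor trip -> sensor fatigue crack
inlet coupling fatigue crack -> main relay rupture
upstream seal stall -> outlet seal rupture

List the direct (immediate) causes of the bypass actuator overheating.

Upstream contributors include the inlet coupling fatigue crack, the drive sensor trip, the seal blockage, the sensor fatigue crack, the coolant valve stall, the coolant turbine rupture, but only the gearbox seizure, the main relay rupture, the outlet seal rupture, the upstream seal stall feed directly into the bypass actuator overheating.

the gearbox seizure, the main relay rupture, the outlet seal rupture, the upstream seal stall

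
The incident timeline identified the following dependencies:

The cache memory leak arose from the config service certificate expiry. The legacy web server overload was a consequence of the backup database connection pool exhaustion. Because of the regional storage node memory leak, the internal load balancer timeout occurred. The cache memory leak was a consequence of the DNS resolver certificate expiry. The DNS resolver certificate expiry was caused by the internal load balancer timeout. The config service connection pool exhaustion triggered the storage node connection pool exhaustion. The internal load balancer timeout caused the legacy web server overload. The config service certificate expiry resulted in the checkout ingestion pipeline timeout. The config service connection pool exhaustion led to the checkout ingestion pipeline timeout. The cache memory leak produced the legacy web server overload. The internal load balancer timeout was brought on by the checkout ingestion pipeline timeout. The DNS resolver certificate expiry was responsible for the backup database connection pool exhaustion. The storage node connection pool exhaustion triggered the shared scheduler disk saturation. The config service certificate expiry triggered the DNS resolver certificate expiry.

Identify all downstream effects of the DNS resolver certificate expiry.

the backup database connection pool exhaustion, the cache memory leak, the legacy web server overload

Direct effects: the cache memory leak, the backup database connection pool exhaustion.
2 steps out: the legacy web server overload.
Not reachable from it: the config service certificate expiry, the config service connection pool exhaustion, the regional storage node memory leak, the checkout ingestion pipeline timeout, the internal load balancer timeout, the storage node connection pool exhaustion, the shared scheduler disk saturation.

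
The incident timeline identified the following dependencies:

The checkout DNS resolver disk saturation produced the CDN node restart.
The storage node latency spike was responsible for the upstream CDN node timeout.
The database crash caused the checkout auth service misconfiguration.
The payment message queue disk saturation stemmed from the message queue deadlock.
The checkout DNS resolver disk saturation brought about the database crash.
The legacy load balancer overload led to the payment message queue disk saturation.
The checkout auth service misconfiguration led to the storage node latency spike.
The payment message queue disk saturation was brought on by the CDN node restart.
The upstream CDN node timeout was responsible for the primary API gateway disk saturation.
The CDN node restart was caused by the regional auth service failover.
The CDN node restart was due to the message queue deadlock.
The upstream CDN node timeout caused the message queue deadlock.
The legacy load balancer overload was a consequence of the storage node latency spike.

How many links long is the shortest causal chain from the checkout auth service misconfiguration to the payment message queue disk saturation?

3

Shortest chain: the checkout auth service misconfiguration → the storage node latency spike → the legacy load balancer overload → the payment message queue disk saturation.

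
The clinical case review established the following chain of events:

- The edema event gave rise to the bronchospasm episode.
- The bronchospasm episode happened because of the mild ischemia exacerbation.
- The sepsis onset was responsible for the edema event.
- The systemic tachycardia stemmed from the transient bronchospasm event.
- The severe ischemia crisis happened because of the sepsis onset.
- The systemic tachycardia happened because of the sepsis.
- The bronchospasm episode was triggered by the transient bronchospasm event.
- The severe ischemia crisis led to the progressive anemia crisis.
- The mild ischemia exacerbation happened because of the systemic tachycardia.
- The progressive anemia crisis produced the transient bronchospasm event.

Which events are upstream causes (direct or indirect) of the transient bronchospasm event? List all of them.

Immediate cause of the transient bronchospasm event: the progressive anemia crisis.
Further upstream: the sepsis onset, the severe ischemia crisis.

the progressive anemia crisis, the sepsis onset, the severe ischemia crisis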